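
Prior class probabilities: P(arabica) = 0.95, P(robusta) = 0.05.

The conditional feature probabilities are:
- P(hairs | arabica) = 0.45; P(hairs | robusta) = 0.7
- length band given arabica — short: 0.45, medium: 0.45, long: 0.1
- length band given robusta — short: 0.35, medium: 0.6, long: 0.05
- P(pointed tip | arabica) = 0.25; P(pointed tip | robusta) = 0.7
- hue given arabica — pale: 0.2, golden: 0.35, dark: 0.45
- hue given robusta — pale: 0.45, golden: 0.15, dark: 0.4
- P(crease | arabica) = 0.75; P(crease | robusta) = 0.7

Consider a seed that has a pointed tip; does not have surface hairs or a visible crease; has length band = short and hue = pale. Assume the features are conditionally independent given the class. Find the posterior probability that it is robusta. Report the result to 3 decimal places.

0.144

arabica: 0.95 × (1−0.45) × 0.45 × 0.25 × 0.2 × (1−0.75) = 0.0029390625
robusta: 0.05 × (1−0.7) × 0.35 × 0.7 × 0.45 × (1−0.7) = 0.000496125
P(robusta | x) = 0.000496125 / 0.0034351875 ≈ 0.144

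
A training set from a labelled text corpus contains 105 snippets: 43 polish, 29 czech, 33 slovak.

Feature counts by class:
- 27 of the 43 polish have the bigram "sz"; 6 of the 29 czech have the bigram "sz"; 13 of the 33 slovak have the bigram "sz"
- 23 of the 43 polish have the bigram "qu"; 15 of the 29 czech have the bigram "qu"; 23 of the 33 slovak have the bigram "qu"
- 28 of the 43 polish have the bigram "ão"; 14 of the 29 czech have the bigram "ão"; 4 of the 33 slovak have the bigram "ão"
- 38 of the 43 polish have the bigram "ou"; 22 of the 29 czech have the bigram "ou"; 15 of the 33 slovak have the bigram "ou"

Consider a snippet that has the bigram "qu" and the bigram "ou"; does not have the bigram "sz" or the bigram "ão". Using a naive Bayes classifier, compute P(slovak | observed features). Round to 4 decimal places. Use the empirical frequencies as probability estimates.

polish: (43/105) × (16/43) × (23/43) × (15/43) × (38/43) ≈ 0.0251263
czech: (29/105) × (23/29) × (15/29) × (15/29) × (22/29) ≈ 0.044458
slovak: (33/105) × (20/33) × (23/33) × (29/33) × (15/33) ≈ 0.0530293
P(slovak | x) = 0.0530293 / 0.1226136 ≈ 0.4325

0.4325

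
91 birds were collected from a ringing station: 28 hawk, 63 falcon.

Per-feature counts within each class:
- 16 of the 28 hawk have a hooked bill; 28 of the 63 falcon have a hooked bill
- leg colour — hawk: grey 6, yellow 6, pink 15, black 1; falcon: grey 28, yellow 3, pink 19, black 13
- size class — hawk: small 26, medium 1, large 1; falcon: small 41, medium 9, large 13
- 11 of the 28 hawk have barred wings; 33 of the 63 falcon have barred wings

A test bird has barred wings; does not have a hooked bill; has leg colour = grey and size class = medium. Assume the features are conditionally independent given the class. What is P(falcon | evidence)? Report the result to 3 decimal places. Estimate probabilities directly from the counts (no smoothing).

hawk: (28/91) × (12/28) × (6/28) × (1/28) × (11/28) ≈ 0.000396469
falcon: (63/91) × (35/63) × (28/63) × (9/63) × (33/63) ≈ 0.0127914
P(falcon | x) = 0.0127914 / 0.013187869 ≈ 0.970

0.970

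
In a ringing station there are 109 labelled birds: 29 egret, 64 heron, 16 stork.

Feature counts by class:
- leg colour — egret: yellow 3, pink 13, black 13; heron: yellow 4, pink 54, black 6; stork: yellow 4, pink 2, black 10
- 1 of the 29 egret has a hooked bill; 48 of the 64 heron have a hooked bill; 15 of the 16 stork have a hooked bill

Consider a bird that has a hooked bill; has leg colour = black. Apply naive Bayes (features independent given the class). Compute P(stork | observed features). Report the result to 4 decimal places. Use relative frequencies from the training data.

egret: (29/109) × (13/29) × (1/29) ≈ 0.00411262
heron: (64/109) × (6/64) × (48/64) ≈ 0.0412844
stork: (16/109) × (10/16) × (15/16) ≈ 0.0860092
P(stork | x) = 0.0860092 / 0.13140622 ≈ 0.6545

0.6545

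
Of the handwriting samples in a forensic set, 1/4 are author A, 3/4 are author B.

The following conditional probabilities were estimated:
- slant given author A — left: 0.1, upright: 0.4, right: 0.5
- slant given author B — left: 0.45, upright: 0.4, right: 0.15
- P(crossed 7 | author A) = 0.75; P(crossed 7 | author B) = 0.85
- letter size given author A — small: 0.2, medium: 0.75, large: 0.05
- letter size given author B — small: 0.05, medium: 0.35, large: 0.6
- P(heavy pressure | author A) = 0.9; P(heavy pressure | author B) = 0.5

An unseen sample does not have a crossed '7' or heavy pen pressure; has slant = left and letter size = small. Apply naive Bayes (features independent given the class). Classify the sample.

author A: 0.25 × 0.1 × (1−0.75) × 0.2 × (1−0.9) = 0.000125
author B: 0.75 × 0.45 × (1−0.85) × 0.05 × (1−0.5) = 0.001265625
Highest score → author B.

author B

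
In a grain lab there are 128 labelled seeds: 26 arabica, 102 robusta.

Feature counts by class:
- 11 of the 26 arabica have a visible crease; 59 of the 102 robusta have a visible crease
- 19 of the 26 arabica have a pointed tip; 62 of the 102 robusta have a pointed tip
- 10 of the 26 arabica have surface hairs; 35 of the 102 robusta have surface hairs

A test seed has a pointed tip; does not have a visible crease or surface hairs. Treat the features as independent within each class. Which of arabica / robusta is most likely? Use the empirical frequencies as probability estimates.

arabica: (26/128) × (15/26) × (19/26) × (16/26) ≈ 0.0526997
robusta: (102/128) × (43/102) × (62/102) × (67/102) ≈ 0.13413
Highest score → robusta.

robusta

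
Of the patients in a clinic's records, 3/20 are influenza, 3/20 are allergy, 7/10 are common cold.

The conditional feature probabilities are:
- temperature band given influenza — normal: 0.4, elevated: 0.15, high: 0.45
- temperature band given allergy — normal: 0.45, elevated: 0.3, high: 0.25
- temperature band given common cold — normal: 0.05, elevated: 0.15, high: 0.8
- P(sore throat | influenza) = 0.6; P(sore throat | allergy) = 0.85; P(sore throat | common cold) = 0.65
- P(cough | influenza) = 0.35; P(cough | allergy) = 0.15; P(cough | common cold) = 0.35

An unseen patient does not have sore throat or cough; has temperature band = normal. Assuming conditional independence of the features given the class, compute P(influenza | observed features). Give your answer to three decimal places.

influenza: 0.15 × 0.4 × (1−0.6) × (1−0.35) = 0.0156
allergy: 0.15 × 0.45 × (1−0.85) × (1−0.15) = 0.00860625
common cold: 0.7 × 0.05 × (1−0.65) × (1−0.35) = 0.0079625
P(influenza | x) = 0.0156 / 0.03216875 ≈ 0.485

0.485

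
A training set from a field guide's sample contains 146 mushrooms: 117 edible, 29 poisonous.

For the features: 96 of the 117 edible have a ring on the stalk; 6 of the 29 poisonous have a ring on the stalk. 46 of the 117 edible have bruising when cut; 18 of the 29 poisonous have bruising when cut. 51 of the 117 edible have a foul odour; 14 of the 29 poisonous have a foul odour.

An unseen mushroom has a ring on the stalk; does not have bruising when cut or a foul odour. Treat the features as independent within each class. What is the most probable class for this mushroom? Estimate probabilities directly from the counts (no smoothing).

edible: (117/146) × (96/117) × (71/117) × (66/117) ≈ 0.225086
poisonous: (29/146) × (6/29) × (11/29) × (15/29) ≈ 0.00806281
Highest score → edible.

edible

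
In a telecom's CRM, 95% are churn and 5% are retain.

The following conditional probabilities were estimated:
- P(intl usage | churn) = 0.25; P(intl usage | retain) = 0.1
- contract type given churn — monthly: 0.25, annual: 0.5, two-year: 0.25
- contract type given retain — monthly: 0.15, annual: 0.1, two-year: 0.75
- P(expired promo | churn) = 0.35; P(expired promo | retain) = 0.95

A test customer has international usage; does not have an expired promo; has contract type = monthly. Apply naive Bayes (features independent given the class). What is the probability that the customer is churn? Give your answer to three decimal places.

0.999

churn: 0.95 × 0.25 × 0.25 × (1−0.35) = 0.03859375
retain: 0.05 × 0.1 × 0.15 × (1−0.95) = 0.0000375
P(churn | x) = 0.03859375 / 0.03863125 ≈ 0.999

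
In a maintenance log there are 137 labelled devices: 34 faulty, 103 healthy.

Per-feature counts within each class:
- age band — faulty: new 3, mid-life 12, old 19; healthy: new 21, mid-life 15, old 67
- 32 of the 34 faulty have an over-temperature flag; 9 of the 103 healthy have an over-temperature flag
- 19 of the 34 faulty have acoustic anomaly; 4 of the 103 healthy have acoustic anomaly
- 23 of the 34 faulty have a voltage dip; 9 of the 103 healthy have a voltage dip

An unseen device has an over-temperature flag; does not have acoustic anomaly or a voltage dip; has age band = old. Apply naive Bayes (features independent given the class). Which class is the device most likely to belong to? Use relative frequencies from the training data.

faulty: (34/137) × (19/34) × (32/34) × (15/34) × (11/34) ≈ 0.0186307
healthy: (103/137) × (67/103) × (9/103) × (99/103) × (94/103) ≈ 0.0374842
Highest score → healthy.

healthy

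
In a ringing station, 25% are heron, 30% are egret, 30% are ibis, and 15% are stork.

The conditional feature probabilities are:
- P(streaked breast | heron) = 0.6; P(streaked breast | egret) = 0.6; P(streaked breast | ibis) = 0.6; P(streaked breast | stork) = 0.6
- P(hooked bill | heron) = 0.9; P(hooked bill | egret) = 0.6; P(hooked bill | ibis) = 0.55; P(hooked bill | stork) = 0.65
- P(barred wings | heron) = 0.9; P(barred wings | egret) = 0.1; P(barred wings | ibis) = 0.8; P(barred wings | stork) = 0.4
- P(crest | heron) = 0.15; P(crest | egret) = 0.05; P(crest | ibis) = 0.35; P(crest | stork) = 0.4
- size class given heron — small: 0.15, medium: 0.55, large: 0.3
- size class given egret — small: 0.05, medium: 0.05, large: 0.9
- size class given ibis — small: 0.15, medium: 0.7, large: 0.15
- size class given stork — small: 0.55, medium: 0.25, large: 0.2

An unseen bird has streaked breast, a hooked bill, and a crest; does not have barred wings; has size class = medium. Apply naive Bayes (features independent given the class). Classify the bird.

heron: 0.25 × 0.6 × 0.9 × (1−0.9) × 0.15 × 0.55 = 0.00111375
egret: 0.3 × 0.6 × 0.6 × (1−0.1) × 0.05 × 0.05 = 0.000243
ibis: 0.3 × 0.6 × 0.55 × (1−0.8) × 0.35 × 0.7 = 0.004851
stork: 0.15 × 0.6 × 0.65 × (1−0.4) × 0.4 × 0.25 = 0.00351
Highest score → ibis.

ibis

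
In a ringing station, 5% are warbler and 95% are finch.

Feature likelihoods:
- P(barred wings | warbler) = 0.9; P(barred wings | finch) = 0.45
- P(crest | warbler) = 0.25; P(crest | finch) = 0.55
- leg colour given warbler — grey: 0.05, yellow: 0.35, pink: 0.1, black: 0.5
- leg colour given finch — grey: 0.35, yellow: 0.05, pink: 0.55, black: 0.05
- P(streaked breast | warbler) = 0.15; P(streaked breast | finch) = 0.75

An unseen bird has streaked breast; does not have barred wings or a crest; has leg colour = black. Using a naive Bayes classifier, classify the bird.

warbler: 0.05 × (1−0.9) × (1−0.25) × 0.5 × 0.15 = 0.00028125
finch: 0.95 × (1−0.45) × (1−0.55) × 0.05 × 0.75 = 0.0088171875
Highest score → finch.

finch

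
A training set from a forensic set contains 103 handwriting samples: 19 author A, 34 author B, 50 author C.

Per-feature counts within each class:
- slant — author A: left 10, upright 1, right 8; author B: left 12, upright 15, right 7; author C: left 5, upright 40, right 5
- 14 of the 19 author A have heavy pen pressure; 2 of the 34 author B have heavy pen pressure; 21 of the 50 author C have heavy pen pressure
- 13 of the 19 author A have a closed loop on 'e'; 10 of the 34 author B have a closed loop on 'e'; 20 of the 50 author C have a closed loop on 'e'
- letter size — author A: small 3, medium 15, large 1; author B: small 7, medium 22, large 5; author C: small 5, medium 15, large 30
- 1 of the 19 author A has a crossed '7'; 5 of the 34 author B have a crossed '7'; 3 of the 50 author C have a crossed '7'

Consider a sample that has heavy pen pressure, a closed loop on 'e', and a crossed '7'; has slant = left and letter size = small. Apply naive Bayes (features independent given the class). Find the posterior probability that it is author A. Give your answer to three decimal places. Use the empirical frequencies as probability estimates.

author A: (19/103) × (10/19) × (14/19) × (13/19) × (3/19) × (1/19) ≈ 0.000406763
author B: (34/103) × (12/34) × (2/34) × (10/34) × (7/34) × (5/34) ≈ 0.0000610276
author C: (50/103) × (5/50) × (21/50) × (20/50) × (5/50) × (3/50) ≈ 0.000048932
P(author A | x) = 0.000406763 / 0.0005167226 ≈ 0.787

0.787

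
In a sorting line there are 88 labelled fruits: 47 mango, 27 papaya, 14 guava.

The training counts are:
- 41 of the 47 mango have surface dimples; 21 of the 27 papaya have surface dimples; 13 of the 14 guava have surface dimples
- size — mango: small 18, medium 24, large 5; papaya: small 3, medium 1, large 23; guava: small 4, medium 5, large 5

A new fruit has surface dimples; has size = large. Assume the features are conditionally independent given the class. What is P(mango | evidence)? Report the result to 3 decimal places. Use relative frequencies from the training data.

mango: (47/88) × (41/47) × (5/47) ≈ 0.0495648
papaya: (27/88) × (21/27) × (23/27) ≈ 0.203283
guava: (14/88) × (13/14) × (5/14) ≈ 0.0527597
P(mango | x) = 0.0495648 / 0.3056075 ≈ 0.162

0.162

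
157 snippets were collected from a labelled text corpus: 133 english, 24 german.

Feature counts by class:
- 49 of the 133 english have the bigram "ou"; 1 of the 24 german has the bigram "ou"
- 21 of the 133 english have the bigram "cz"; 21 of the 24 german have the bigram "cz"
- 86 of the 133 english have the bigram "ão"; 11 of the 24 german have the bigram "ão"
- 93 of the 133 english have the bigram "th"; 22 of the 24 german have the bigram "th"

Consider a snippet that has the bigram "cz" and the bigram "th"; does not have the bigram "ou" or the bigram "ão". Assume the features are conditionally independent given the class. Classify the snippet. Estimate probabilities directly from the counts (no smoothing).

german

english: (133/157) × (84/133) × (21/133) × (47/133) × (93/133) ≈ 0.0208749
german: (24/157) × (23/24) × (21/24) × (13/24) × (22/24) ≈ 0.0636473
Highest score → german.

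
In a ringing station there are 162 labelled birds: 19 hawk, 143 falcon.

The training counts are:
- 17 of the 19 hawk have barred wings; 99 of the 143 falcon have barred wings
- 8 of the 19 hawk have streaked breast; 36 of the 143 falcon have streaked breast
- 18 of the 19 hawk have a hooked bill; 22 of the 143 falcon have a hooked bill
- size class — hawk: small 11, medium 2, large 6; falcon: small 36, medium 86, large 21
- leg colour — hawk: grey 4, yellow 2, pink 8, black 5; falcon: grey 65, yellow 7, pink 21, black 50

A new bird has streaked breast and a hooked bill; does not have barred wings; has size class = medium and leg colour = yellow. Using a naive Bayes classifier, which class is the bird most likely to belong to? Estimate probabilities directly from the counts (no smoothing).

hawk: (19/162) × (2/19) × (8/19) × (18/19) × (2/19) × (2/19) ≈ 0.0000545661
falcon: (143/162) × (44/143) × (36/143) × (22/143) × (86/143) × (7/143) ≈ 0.000309681
Highest score → falcon.

falcon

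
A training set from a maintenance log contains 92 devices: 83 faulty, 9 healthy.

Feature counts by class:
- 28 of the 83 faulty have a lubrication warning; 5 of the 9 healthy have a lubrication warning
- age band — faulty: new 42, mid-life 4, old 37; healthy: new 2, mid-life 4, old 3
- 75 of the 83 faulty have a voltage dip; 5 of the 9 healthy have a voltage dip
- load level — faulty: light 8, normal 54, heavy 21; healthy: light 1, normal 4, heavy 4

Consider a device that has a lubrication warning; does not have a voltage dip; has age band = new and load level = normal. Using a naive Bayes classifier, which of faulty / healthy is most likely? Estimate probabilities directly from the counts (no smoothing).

faulty

faulty: (83/92) × (28/83) × (42/83) × (8/83) × (54/83) ≈ 0.00965759
healthy: (9/92) × (5/9) × (2/9) × (4/9) × (4/9) ≈ 0.00238564
Highest score → faulty.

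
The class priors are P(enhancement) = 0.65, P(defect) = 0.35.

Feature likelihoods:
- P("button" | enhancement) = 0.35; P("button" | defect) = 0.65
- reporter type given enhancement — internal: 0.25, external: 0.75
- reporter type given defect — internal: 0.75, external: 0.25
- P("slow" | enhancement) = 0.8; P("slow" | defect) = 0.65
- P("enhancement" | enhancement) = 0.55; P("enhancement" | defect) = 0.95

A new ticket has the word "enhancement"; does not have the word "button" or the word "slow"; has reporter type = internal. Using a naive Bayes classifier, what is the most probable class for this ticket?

enhancement: 0.65 × (1−0.35) × 0.25 × (1−0.8) × 0.55 = 0.01161875
defect: 0.35 × (1−0.65) × 0.75 × (1−0.65) × 0.95 = 0.0305484375
Highest score → defect.

defect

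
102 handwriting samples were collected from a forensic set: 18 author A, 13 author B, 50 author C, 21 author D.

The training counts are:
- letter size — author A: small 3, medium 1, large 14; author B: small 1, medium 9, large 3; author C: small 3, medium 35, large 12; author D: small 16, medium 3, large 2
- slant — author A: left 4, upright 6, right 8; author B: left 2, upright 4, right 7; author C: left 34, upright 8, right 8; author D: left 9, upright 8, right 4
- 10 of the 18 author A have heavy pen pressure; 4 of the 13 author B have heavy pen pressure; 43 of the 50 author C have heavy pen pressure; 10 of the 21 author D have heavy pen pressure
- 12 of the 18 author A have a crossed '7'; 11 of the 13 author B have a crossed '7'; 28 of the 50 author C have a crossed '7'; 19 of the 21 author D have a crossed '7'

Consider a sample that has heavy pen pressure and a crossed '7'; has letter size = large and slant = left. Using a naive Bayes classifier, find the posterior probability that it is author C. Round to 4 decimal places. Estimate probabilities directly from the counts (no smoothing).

author A: (18/102) × (14/18) × (4/18) × (10/18) × (12/18) ≈ 0.0112967
author B: (13/102) × (3/13) × (2/13) × (4/13) × (11/13) ≈ 0.00117808
author C: (50/102) × (12/50) × (34/50) × (43/50) × (28/50) = 0.038528
author D: (21/102) × (2/21) × (9/21) × (10/21) × (19/21) ≈ 0.0036205
P(author C | x) = 0.038528 / 0.05462328 ≈ 0.7053

0.7053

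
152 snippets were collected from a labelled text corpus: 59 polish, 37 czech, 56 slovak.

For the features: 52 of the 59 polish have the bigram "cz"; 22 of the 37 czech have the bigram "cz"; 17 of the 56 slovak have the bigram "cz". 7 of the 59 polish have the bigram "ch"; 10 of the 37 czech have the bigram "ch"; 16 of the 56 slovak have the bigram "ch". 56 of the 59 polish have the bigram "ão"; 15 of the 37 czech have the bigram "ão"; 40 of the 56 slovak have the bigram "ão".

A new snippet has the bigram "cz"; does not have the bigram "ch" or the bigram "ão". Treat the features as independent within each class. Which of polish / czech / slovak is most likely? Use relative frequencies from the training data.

polish: (59/152) × (52/59) × (52/59) × (3/59) ≈ 0.0153313
czech: (37/152) × (22/37) × (27/37) × (22/37) ≈ 0.0628004
slovak: (56/152) × (17/56) × (40/56) × (16/56) ≈ 0.0228249
Highest score → czech.

czech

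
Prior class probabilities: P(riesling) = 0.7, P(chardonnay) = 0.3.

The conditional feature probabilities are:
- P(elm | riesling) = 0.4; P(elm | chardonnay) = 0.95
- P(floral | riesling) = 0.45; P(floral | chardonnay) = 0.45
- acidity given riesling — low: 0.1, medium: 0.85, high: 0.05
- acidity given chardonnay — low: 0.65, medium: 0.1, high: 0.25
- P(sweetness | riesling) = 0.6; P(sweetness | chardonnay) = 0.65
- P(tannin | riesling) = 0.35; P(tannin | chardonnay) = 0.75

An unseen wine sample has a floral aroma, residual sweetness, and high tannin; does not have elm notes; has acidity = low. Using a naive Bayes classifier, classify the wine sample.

riesling

riesling: 0.7 × (1−0.4) × 0.45 × 0.1 × 0.6 × 0.35 = 0.003969
chardonnay: 0.3 × (1−0.95) × 0.45 × 0.65 × 0.65 × 0.75 = 0.00213890625
Highest score → riesling.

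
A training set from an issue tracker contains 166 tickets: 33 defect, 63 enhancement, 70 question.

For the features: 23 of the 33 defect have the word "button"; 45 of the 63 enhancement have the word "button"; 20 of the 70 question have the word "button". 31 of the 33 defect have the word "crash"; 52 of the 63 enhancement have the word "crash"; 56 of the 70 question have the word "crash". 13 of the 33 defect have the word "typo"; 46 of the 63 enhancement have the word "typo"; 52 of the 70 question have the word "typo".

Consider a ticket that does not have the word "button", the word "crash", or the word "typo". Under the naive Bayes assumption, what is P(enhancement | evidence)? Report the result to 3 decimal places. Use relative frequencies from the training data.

0.224

defect: (33/166) × (10/33) × (2/33) × (20/33) ≈ 0.00221271
enhancement: (63/166) × (18/63) × (11/63) × (17/63) ≈ 0.00510887
question: (70/166) × (50/70) × (14/70) × (18/70) ≈ 0.0154905
P(enhancement | x) = 0.00510887 / 0.02281208 ≈ 0.224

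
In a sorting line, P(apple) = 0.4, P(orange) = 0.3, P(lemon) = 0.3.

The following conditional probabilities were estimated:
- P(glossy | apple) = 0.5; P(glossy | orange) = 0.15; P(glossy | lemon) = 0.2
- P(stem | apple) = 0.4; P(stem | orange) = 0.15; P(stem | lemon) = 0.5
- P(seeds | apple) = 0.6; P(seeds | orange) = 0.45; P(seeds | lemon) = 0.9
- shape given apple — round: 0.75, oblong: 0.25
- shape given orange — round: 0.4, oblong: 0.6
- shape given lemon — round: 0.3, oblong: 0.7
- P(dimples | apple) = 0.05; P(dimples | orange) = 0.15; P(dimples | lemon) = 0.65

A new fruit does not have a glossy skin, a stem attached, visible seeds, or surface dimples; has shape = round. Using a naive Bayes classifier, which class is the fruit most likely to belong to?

apple: 0.4 × (1−0.5) × (1−0.4) × (1−0.6) × 0.75 × (1−0.05) = 0.0342
orange: 0.3 × (1−0.15) × (1−0.15) × (1−0.45) × 0.4 × (1−0.15) = 0.04053225
lemon: 0.3 × (1−0.2) × (1−0.5) × (1−0.9) × 0.3 × (1−0.65) = 0.00126
Highest score → orange.

orange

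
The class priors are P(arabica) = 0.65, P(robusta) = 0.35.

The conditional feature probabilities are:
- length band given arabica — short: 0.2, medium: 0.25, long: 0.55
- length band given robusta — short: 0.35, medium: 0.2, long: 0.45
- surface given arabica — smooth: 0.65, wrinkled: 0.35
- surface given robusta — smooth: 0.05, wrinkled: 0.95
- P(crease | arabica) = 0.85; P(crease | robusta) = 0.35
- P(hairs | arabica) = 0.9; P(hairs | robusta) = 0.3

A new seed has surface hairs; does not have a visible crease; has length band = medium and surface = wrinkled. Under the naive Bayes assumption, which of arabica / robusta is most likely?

arabica: 0.65 × 0.25 × 0.35 × (1−0.85) × 0.9 = 0.007678125
robusta: 0.35 × 0.2 × 0.95 × (1−0.35) × 0.3 = 0.0129675
Highest score → robusta.

robusta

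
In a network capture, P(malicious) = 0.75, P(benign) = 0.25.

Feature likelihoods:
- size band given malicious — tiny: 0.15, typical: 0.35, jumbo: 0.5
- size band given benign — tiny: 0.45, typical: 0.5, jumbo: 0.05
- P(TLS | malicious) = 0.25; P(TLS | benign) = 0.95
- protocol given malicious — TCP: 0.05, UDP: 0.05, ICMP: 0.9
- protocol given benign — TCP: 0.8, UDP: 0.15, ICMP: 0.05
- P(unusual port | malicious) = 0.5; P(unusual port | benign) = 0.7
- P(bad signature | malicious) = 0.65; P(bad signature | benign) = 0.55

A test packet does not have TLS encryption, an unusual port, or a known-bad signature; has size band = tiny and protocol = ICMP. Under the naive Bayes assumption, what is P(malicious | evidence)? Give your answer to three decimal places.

malicious: 0.75 × 0.15 × (1−0.25) × 0.9 × (1−0.5) × (1−0.65) = 0.0132890625
benign: 0.25 × 0.45 × (1−0.95) × 0.05 × (1−0.7) × (1−0.55) = 0.00003796875
P(malicious | x) = 0.0132890625 / 0.01332703125 ≈ 0.997

0.997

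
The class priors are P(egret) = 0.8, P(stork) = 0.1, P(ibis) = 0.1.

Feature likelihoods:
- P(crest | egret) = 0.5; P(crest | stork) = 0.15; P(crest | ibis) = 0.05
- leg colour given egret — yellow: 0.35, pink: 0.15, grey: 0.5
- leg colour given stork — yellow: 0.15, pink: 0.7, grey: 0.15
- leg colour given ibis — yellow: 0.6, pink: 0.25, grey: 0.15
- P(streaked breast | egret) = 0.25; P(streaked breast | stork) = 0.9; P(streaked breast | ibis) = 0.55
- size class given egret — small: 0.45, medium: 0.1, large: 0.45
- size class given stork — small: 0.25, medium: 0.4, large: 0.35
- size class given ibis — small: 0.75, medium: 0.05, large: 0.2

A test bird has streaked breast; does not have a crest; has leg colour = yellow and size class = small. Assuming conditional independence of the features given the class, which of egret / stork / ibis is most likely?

ibis

egret: 0.8 × (1−0.5) × 0.35 × 0.25 × 0.45 = 0.01575
stork: 0.1 × (1−0.15) × 0.15 × 0.9 × 0.25 = 0.00286875
ibis: 0.1 × (1−0.05) × 0.6 × 0.55 × 0.75 = 0.0235125
Highest score → ibis.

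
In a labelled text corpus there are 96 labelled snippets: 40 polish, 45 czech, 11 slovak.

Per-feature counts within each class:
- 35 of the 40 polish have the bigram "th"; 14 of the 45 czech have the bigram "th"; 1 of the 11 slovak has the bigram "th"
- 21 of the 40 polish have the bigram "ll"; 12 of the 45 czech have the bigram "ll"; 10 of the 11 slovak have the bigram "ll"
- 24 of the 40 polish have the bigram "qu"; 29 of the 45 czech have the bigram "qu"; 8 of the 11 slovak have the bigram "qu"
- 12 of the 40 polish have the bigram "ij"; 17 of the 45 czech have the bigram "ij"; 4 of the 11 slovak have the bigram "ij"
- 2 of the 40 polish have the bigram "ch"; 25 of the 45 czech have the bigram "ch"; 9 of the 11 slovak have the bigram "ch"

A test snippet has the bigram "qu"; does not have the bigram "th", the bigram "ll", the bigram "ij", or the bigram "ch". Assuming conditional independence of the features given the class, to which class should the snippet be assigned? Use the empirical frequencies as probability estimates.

czech

polish: (40/96) × (5/40) × (19/40) × (24/40) × (28/40) × (38/40) = 0.00987109375
czech: (45/96) × (31/45) × (33/45) × (29/45) × (28/45) × (20/45) ≈ 0.0422027
slovak: (11/96) × (10/11) × (1/11) × (8/11) × (7/11) × (2/11) ≈ 0.000796849
Highest score → czech.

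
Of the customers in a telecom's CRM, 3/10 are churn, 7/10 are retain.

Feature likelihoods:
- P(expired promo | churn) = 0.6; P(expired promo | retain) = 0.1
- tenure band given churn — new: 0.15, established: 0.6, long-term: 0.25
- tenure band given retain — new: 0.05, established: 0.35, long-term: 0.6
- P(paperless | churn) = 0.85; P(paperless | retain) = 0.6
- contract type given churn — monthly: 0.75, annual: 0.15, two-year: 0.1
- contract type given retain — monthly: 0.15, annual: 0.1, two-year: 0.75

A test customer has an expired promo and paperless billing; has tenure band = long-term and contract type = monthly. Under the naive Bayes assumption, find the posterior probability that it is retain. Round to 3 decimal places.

0.116

churn: 0.3 × 0.6 × 0.25 × 0.85 × 0.75 = 0.0286875
retain: 0.7 × 0.1 × 0.6 × 0.6 × 0.15 = 0.00378
P(retain | x) = 0.00378 / 0.0324675 ≈ 0.116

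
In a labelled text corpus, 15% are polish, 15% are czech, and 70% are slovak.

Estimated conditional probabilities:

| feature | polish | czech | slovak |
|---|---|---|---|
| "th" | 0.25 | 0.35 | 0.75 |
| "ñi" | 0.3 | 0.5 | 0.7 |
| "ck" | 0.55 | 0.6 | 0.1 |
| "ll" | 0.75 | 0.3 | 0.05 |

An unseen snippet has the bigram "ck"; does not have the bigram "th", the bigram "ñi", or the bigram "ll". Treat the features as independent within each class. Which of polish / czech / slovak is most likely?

polish: 0.15 × (1−0.25) × (1−0.3) × 0.55 × (1−0.75) = 0.010828125
czech: 0.15 × (1−0.35) × (1−0.5) × 0.6 × (1−0.3) = 0.020475
slovak: 0.7 × (1−0.75) × (1−0.7) × 0.1 × (1−0.05) = 0.0049875
Highest score → czech.

czech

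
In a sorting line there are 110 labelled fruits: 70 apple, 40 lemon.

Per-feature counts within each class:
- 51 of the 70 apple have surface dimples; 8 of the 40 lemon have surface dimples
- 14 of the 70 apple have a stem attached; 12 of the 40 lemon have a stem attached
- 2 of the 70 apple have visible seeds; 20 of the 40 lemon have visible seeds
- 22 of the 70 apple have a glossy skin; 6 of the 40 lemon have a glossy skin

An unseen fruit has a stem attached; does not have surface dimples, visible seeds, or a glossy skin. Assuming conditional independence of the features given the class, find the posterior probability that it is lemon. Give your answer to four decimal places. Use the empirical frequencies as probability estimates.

apple: (70/110) × (19/70) × (14/70) × (68/70) × (48/70) ≈ 0.0230115
lemon: (40/110) × (32/40) × (12/40) × (20/40) × (34/40) ≈ 0.0370909
P(lemon | x) = 0.0370909 / 0.0601024 ≈ 0.6171

0.6171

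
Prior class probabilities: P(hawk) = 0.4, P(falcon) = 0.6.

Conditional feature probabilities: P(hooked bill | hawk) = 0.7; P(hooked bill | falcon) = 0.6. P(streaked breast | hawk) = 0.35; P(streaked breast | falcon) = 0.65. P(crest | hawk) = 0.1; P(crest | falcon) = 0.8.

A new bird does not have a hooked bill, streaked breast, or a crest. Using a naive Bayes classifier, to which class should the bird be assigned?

hawk: 0.4 × (1−0.7) × (1−0.35) × (1−0.1) = 0.0702
falcon: 0.6 × (1−0.6) × (1−0.65) × (1−0.8) = 0.0168
Highest score → hawk.

hawk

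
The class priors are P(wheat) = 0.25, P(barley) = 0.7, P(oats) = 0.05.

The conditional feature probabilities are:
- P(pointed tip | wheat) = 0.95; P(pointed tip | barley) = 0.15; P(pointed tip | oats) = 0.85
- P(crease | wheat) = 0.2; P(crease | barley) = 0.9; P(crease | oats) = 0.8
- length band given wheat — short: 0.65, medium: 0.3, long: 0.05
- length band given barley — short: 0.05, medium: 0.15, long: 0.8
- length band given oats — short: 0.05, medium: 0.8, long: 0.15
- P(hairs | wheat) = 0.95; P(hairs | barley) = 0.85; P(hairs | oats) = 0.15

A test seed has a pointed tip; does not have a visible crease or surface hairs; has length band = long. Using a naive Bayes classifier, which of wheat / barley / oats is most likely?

wheat: 0.25 × 0.95 × (1−0.2) × 0.05 × (1−0.95) = 0.000475
barley: 0.7 × 0.15 × (1−0.9) × 0.8 × (1−0.85) = 0.00126
oats: 0.05 × 0.85 × (1−0.8) × 0.15 × (1−0.15) = 0.00108375
Highest score → barley.

barley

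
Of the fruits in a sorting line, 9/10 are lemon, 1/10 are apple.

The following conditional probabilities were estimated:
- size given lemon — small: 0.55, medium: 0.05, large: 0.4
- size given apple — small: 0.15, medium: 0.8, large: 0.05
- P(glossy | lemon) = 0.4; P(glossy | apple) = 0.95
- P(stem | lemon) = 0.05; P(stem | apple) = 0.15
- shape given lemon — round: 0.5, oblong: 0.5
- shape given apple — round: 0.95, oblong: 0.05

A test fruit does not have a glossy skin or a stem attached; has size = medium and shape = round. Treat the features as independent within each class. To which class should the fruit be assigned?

lemon: 0.9 × 0.05 × (1−0.4) × (1−0.05) × 0.5 = 0.012825
apple: 0.1 × 0.8 × (1−0.95) × (1−0.15) × 0.95 = 0.00323
Highest score → lemon.

lemon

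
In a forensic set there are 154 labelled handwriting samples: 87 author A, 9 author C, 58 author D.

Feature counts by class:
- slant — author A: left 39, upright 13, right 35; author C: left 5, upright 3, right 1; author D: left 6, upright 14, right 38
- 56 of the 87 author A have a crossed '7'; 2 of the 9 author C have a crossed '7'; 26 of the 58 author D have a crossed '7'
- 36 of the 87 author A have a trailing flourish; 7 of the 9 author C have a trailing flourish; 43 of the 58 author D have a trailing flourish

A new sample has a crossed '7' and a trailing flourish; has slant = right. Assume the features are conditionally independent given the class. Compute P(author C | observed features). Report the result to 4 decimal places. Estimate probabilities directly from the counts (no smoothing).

0.0078

author A: (87/154) × (35/87) × (56/87) × (36/87) ≈ 0.060534
author C: (9/154) × (1/9) × (2/9) × (7/9) ≈ 0.00112233
author D: (58/154) × (38/58) × (26/58) × (43/58) ≈ 0.0820066
P(author C | x) = 0.00112233 / 0.14366293 ≈ 0.0078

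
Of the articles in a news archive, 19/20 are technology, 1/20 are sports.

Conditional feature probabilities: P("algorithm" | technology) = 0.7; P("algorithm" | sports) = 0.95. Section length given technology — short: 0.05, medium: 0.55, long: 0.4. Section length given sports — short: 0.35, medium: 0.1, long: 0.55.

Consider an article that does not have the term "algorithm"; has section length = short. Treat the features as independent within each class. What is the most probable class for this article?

technology

technology: 0.95 × (1−0.7) × 0.05 = 0.01425
sports: 0.05 × (1−0.95) × 0.35 = 0.000875
Highest score → technology.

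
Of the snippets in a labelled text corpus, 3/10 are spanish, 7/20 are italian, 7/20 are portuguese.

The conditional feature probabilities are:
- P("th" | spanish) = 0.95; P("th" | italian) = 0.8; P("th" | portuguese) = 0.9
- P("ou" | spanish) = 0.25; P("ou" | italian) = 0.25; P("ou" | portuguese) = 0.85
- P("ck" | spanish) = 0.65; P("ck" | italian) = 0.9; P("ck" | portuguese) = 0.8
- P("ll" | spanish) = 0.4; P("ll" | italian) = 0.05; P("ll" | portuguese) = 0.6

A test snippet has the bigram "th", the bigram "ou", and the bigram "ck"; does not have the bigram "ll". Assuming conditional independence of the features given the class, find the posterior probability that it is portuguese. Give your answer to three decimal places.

spanish: 0.3 × 0.95 × 0.25 × 0.65 × (1−0.4) = 0.0277875
italian: 0.35 × 0.8 × 0.25 × 0.9 × (1−0.05) = 0.05985
portuguese: 0.35 × 0.9 × 0.85 × 0.8 × (1−0.6) = 0.08568
P(portuguese | x) = 0.08568 / 0.1733175 ≈ 0.494

0.494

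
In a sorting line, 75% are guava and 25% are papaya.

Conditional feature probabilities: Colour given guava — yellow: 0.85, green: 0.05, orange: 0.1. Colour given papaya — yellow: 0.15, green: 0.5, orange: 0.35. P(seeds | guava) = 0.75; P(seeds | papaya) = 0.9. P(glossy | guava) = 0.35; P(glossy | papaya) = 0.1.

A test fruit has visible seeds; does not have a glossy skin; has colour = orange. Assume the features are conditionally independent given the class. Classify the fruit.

papaya

guava: 0.75 × 0.1 × 0.75 × (1−0.35) = 0.0365625
papaya: 0.25 × 0.35 × 0.9 × (1−0.1) = 0.070875
Highest score → papaya.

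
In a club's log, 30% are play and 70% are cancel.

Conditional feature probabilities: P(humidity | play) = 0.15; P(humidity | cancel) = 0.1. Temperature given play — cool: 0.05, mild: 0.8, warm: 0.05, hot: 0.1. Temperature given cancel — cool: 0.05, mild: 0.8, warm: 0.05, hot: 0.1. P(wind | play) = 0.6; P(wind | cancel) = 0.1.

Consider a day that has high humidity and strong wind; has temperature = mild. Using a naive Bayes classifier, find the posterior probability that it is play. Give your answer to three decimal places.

play: 0.3 × 0.15 × 0.8 × 0.6 = 0.0216
cancel: 0.7 × 0.1 × 0.8 × 0.1 = 0.0056
P(play | x) = 0.0216 / 0.0272 ≈ 0.794

0.794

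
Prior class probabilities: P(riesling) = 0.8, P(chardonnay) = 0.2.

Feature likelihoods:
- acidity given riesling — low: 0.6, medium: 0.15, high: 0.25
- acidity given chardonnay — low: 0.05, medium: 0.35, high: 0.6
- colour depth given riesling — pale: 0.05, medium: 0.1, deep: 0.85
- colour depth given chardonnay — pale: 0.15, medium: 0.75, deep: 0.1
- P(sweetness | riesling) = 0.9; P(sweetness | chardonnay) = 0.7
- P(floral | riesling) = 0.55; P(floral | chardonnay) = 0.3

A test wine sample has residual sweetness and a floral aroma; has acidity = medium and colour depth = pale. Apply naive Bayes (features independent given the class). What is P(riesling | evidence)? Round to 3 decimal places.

0.574

riesling: 0.8 × 0.15 × 0.05 × 0.9 × 0.55 = 0.00297
chardonnay: 0.2 × 0.35 × 0.15 × 0.7 × 0.3 = 0.002205
P(riesling | x) = 0.00297 / 0.005175 ≈ 0.574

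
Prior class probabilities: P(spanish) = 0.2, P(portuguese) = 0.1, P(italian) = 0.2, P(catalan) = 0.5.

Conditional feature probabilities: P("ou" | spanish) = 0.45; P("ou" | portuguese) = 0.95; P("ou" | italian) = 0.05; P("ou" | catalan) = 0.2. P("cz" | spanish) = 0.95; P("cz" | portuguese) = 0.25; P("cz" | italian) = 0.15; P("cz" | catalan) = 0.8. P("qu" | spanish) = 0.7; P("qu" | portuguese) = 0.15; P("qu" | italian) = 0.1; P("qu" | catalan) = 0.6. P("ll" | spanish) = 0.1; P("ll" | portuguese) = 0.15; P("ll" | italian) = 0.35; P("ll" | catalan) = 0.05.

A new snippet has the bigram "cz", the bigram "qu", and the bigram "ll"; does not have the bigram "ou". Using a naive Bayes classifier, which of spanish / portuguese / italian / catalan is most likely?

spanish: 0.2 × (1−0.45) × 0.95 × 0.7 × 0.1 = 0.007315
portuguese: 0.1 × (1−0.95) × 0.25 × 0.15 × 0.15 = 0.000028125
italian: 0.2 × (1−0.05) × 0.15 × 0.1 × 0.35 = 0.0009975
catalan: 0.5 × (1−0.2) × 0.8 × 0.6 × 0.05 = 0.0096
Highest score → catalan.

catalan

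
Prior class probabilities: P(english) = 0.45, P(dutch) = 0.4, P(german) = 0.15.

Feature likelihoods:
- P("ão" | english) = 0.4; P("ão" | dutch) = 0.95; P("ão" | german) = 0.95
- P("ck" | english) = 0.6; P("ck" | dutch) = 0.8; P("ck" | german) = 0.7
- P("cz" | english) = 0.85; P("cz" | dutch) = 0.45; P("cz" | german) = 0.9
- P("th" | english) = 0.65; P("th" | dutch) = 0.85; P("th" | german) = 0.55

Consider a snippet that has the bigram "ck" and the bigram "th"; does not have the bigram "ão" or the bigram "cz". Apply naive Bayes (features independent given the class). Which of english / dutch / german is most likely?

english

english: 0.45 × (1−0.4) × 0.6 × (1−0.85) × 0.65 = 0.015795
dutch: 0.4 × (1−0.95) × 0.8 × (1−0.45) × 0.85 = 0.00748
german: 0.15 × (1−0.95) × 0.7 × (1−0.9) × 0.55 = 0.00028875
Highest score → english.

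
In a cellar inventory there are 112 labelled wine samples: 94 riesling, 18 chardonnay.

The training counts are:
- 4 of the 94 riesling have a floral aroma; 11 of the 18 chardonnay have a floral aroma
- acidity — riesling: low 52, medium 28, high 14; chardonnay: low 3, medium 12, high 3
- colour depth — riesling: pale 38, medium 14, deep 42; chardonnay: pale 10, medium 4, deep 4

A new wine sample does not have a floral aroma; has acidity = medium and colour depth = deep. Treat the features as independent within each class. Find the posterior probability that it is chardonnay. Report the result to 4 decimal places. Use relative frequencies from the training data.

0.0797

riesling: (94/112) × (90/94) × (28/94) × (42/94) ≈ 0.106949
chardonnay: (18/112) × (7/18) × (12/18) × (4/18) ≈ 0.00925926
P(chardonnay | x) = 0.00925926 / 0.11620826 ≈ 0.0797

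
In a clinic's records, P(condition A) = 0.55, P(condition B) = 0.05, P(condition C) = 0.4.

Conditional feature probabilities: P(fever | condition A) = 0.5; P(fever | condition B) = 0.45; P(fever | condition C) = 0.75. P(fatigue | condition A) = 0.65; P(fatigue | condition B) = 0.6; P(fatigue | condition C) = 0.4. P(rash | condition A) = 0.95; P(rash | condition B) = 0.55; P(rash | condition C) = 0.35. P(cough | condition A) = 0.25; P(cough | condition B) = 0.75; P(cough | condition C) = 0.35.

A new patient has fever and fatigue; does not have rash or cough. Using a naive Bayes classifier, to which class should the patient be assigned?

condition C

condition A: 0.55 × 0.5 × 0.65 × (1−0.95) × (1−0.25) = 0.006703125
condition B: 0.05 × 0.45 × 0.6 × (1−0.55) × (1−0.75) = 0.00151875
condition C: 0.4 × 0.75 × 0.4 × (1−0.35) × (1−0.35) = 0.0507
Highest score → condition C.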